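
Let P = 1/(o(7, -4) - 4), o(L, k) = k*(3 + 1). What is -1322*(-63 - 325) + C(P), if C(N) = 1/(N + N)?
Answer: 512926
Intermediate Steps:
o(L, k) = 4*k (o(L, k) = k*4 = 4*k)
P = -1/20 (P = 1/(4*(-4) - 4) = 1/(-16 - 4) = 1/(-20) = -1/20 ≈ -0.050000)
C(N) = 1/(2*N)
-1322*(-63 - 325) + C(P) = -1322*(-63 - 325) + 1/(2*(-1/20)) = -1322*(-388) + (1/2)*(-20) = 512936 - 10 = 512926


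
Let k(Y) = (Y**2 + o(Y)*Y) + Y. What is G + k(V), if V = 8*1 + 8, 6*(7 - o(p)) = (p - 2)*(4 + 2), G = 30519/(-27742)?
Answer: 4408201/27742 ≈ 158.90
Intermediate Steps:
G = -30519/27742 (G = 30519*(-1/27742) = -30519/27742 ≈ -1.1001)
o(p) = 9 - p (o(p) = 7 - (p - 2)*(4 + 2)/6 = 7 - (-2 + p)*6/6 = 7 - (-12 + 6*p)/6 = 7 + (2 - p) = 9 - p)
V = 16 (V = 8 + 8 = 16)
k(Y) = Y + Y**2 + Y*(9 - Y) (k(Y) = (Y**2 + (9 - Y)*Y) + Y = (Y**2 + Y*(9 - Y)) + Y = Y + Y**2 + Y*(9 - Y))
G + k(V) = -30519/27742 + 10*16 = -30519/27742 + 160 = 4408201/27742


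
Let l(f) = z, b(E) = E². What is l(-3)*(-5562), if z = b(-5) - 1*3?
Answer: -122364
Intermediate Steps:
z = 22 (z = (-5)² - 1*3 = 25 - 3 = 22)
l(f) = 22
l(-3)*(-5562) = 22*(-5562) = -122364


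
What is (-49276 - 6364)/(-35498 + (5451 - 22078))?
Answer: 11128/10425 ≈ 1.0674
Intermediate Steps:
(-49276 - 6364)/(-35498 + (5451 - 22078)) = -55640/(-35498 - 16627) = -55640/(-52125) = -55640*(-1/52125) = 11128/10425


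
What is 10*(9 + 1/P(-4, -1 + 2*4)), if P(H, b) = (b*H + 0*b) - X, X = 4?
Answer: 1435/16 ≈ 89.688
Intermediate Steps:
P(H, b) = -4 + H*b (P(H, b) = (b*H + 0*b) - 1*4 = (H*b + 0) - 4 = H*b - 4 = -4 + H*b)
10*(9 + 1/P(-4, -1 + 2*4)) = 10*(9 + 1/(-4 - 4*(-1 + 2*4))) = 10*(9 + 1/(-4 - 4*(-1 + 8))) = 10*(9 + 1/(-4 - 4*7)) = 10*(9 + 1/(-4 - 28)) = 10*(9 + 1/(-32)) = 10*(9 - 1/32) = 10*(287/32) = 1435/16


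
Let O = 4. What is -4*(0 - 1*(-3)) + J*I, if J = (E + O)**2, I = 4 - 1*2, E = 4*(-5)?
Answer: 500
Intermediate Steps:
E = -20
I = 2 (I = 4 - 2 = 2)
J = 256 (J = (-20 + 4)**2 = (-16)**2 = 256)
-4*(0 - 1*(-3)) + J*I = -4*(0 - 1*(-3)) + 256*2 = -4*(0 + 3) + 512 = -4*3 + 512 = -12 + 512 = 500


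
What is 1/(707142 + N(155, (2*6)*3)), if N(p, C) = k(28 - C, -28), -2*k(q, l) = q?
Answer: 1/707146 ≈ 1.4141e-6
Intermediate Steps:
k(q, l) = -q/2
N(p, C) = -14 + C/2 (N(p, C) = -(28 - C)/2 = -14 + C/2)
1/(707142 + N(155, (2*6)*3)) = 1/(707142 + (-14 + ((2*6)*3)/2)) = 1/(707142 + (-14 + (12*3)/2)) = 1/(707142 + (-14 + (½)*36)) = 1/(707142 + (-14 + 18)) = 1/(707142 + 4) = 1/707146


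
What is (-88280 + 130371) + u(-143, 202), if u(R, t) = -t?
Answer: 41889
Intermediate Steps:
(-88280 + 130371) + u(-143, 202) = (-88280 + 130371) - 1*202 = 42091 - 202 = 41889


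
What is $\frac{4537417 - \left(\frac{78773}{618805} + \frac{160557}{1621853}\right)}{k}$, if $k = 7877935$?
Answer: $\frac{4553800231651346551}{7906380219650401775} \approx 0.57596$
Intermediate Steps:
$\frac{4537417 - \left(\frac{78773}{618805} + \frac{160557}{1621853}\right)}{k} = \frac{4537417 - \left(\frac{78773}{618805} + \frac{160557}{1621853}\right)}{7877935} = \left(4537417 - \frac{227111700754}{1003610745665}\right) \frac{1}{7877935} = \frac{4553800231651346551}{1003610745665} \cdot \frac{1}{7877935} = \frac{4553800231651346551}{7906380219650401775}$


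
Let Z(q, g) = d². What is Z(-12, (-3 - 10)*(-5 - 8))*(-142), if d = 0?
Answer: 0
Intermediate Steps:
Z(q, g) = 0 (Z(q, g) = 0² = 0)
Z(-12, (-3 - 10)*(-5 - 8))*(-142) = 0*(-142) = 0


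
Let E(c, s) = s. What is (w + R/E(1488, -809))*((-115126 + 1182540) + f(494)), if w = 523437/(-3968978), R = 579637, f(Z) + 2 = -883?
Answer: -2454072522668897551/3210903202 ≈ -7.6429e+8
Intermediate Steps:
f(Z) = -885 (f(Z) = -2 - 883 = -885)
w = -523437/3968978 (w = 523437*(-1/3968978) = -523437/3968978 ≈ -0.13188)
(w + R/E(1488, -809))*((-115126 + 1182540) + f(494)) = (-523437/3968978 + 579637/(-809))*((-115126 + 1182540) - 885) = (-523437/3968978 + 579637*(-1/809))*(1067414 - 885) = (-523437/3968978 - 579637/809)*1066529 = -2300989961519/3210903202*1066529 = -2454072522668897551/3210903202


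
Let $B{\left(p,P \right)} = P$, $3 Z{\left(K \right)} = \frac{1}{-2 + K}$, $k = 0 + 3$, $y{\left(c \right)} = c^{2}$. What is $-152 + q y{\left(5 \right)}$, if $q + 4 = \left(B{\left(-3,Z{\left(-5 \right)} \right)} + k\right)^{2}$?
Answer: $- \frac{15032}{441} \approx -34.086$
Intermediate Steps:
$k = 3$
$Z{\left(K \right)} = \frac{1}{3 \left(-2 + K\right)}$
$q = \frac{2080}{441}$ ($q = -4 + \left(\frac{1}{3 \left(-2 - 5\right)} + 3\right)^{2} = -4 + \left(\frac{1}{3 \left(-7\right)} + 3\right)^{2} = -4 + \left(\frac{1}{3} \left(- \frac{1}{7}\right) + 3\right)^{2} = -4 + \left(- \frac{1}{21} + 3\right)^{2} = -4 + \left(\frac{62}{21}\right)^{2} = -4 + \frac{3844}{441} = \frac{2080}{441} \approx 4.7166$)
$-152 + q y{\left(5 \right)} = -152 + \frac{2080 \cdot 5^{2}}{441} = -152 + \frac{2080}{441} \cdot 25 = -152 + \frac{52000}{441} = - \frac{15032}{441}$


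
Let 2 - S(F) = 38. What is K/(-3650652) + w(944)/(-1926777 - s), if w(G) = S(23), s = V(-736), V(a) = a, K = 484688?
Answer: -233349384184/1757826357183 ≈ -0.13275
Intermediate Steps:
s = -736
S(F) = -36 (S(F) = 2 - 1*38 = 2 - 38 = -36)
w(G) = -36
K/(-3650652) + w(944)/(-1926777 - s) = 484688/(-3650652) - 36/(-1926777 - 1*(-736)) = 484688*(-1/3650652) - 36/(-1926777 + 736) = -121172/912663 - 36/(-1926041) = -121172/912663 - 36*(-1/1926041) = -121172/912663 + 36/1926041 = -233349384184/1757826357183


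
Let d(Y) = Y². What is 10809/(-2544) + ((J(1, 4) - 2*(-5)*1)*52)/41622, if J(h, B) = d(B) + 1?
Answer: -24795579/5882576 ≈ -4.2151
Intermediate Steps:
J(h, B) = 1 + B² (J(h, B) = B² + 1 = 1 + B²)
10809/(-2544) + ((J(1, 4) - 2*(-5)*1)*52)/41622 = 10809/(-2544) + (((1 + 4²) - 2*(-5)*1)*52)/41622 = 10809*(-1/2544) + (((1 + 16) + 10*1)*52)*(1/41622) = -3603/848 + ((17 + 10)*52)*(1/41622) = -3603/848 + (27*52)*(1/41622) = -3603/848 + 1404*(1/41622) = -3603/848 + 234/6937 = -24795579/5882576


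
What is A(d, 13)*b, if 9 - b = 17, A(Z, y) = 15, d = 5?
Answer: -120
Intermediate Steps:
b = -8 (b = 9 - 1*17 = 9 - 17 = -8)
A(d, 13)*b = 15*(-8) = -120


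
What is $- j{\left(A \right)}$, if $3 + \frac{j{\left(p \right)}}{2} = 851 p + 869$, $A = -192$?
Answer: $325052$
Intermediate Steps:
$j{\left(p \right)} = 1732 + 1702 p$ ($j{\left(p \right)} = -6 + 2 \left(851 p + 869\right) = -6 + 2 \left(869 + 851 p\right) = -6 + \left(1738 + 1702 p\right) = 1732 + 1702 p$)
$- j{\left(A \right)} = - (1732 + 1702 \left(-192\right)) = - (1732 - 326784) = \left(-1\right) \left(-325052\right) = 325052$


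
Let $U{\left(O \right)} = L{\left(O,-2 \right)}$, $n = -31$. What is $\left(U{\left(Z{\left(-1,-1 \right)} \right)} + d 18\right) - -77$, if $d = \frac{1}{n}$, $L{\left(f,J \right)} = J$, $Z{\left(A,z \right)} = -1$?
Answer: $\frac{2307}{31} \approx 74.419$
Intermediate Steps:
$U{\left(O \right)} = -2$
$d = - \frac{1}{31}$ ($d = \frac{1}{-31} = - \frac{1}{31} \approx -0.032258$)
$\left(U{\left(Z{\left(-1,-1 \right)} \right)} + d 18\right) - -77 = \left(-2 - \frac{18}{31}\right) - -77 = \left(-2 - \frac{18}{31}\right) + 77 = - \frac{80}{31} + 77 = \frac{2307}{31}$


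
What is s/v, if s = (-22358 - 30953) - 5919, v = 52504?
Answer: -29615/26252 ≈ -1.1281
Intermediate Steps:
s = -59230 (s = -53311 - 5919 = -59230)
s/v = -59230/52504 = -59230*1/52504 = -29615/26252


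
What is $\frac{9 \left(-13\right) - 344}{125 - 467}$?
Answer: $\frac{461}{342} \approx 1.348$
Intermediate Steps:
$\frac{9 \left(-13\right) - 344}{125 - 467} = \frac{-117 - 344}{-342} = \left(-461\right) \left(- \frac{1}{342}\right) = \frac{461}{342}$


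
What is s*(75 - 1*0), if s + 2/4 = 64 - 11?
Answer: 7875/2 ≈ 3937.5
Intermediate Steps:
s = 105/2 (s = -½ + (64 - 11) = -½ + 53 = 105/2 ≈ 52.500)
s*(75 - 1*0) = 105*(75 - 1*0)/2 = 105*(75 + 0)/2 = (105/2)*75 = 7875/2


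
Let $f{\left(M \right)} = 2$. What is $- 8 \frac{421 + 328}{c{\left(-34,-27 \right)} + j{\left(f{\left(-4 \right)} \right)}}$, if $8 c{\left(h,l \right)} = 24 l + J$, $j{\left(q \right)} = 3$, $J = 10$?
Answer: $\frac{23968}{307} \approx 78.072$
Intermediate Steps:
$c{\left(h,l \right)} = \frac{5}{4} + 3 l$ ($c{\left(h,l \right)} = \frac{24 l + 10}{8} = \frac{10 + 24 l}{8} = \frac{5}{4} + 3 l$)
$- 8 \frac{421 + 328}{c{\left(-34,-27 \right)} + j{\left(f{\left(-4 \right)} \right)}} = - 8 \frac{421 + 328}{\left(\frac{5}{4} + 3 \left(-27\right)\right) + 3} = - 8 \frac{749}{\left(\frac{5}{4} - 81\right) + 3} = - 8 \frac{749}{- \frac{319}{4} + 3} = - 8 \frac{749}{- \frac{307}{4}} = - 8 \cdot 749 \left(- \frac{4}{307}\right) = \left(-8\right) \left(- \frac{2996}{307}\right) = \frac{23968}{307}$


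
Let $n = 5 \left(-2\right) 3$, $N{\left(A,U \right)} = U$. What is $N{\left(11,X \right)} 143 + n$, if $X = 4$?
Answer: $542$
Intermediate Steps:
$n = -30$ ($n = \left(-10\right) 3 = -30$)
$N{\left(11,X \right)} 143 + n = 4 \cdot 143 - 30 = 572 - 30 = 542$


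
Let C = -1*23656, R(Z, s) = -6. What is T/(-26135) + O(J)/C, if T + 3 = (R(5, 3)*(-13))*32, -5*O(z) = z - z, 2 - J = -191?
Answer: -2493/26135 ≈ -0.095389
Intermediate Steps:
J = 193 (J = 2 - 1*(-191) = 2 + 191 = 193)
C = -23656
O(z) = 0 (O(z) = -(z - z)/5 = -⅕*0 = 0)
T = 2493 (T = -3 - 6*(-13)*32 = -3 + 78*32 = -3 + 2496 = 2493)
T/(-26135) + O(J)/C = 2493/(-26135) + 0/(-23656) = 2493*(-1/26135) + 0*(-1/23656) = -2493/26135 + 0 = -2493/26135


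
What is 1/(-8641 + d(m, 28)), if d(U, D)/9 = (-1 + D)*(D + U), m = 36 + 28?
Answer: 1/13715 ≈ 7.2913e-5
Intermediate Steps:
m = 64
d(U, D) = 9*(-1 + D)*(D + U) (d(U, D) = 9*((-1 + D)*(D + U)) = 9*(-1 + D)*(D + U))
1/(-8641 + d(m, 28)) = 1/(-8641 + (-9*28 - 9*64 + 9*28**2 + 9*28*64)) = 1/(-8641 + (-252 - 576 + 9*784 + 16128)) = 1/(-8641 + (-252 - 576 + 7056 + 16128)) = 1/(-8641 + 22356) = 1/13715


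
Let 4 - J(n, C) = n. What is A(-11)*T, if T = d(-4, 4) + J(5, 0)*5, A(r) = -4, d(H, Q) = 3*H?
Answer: 68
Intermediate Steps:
J(n, C) = 4 - n
T = -17 (T = 3*(-4) + (4 - 1*5)*5 = -12 + (4 - 5)*5 = -12 - 1*5 = -12 - 5 = -17)
A(-11)*T = -4*(-17) = 68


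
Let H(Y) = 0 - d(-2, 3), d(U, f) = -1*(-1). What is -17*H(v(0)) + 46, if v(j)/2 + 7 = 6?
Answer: 63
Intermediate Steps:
d(U, f) = 1
v(j) = -2 (v(j) = -14 + 2*6 = -14 + 12 = -2)
H(Y) = -1 (H(Y) = 0 - 1*1 = 0 - 1 = -1)
-17*H(v(0)) + 46 = -17*(-1) + 46 = 17 + 46 = 63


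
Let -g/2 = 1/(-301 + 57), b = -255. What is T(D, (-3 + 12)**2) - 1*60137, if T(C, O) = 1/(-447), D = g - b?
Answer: -26881240/447 ≈ -60137.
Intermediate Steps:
g = 1/122 (g = -2/(-301 + 57) = -2/(-244) = -2*(-1/244) = 1/122 ≈ 0.0081967)
D = 31111/122 (D = 1/122 - 1*(-255) = 1/122 + 255 = 31111/122 ≈ 255.01)
T(C, O) = -1/447
T(D, (-3 + 12)**2) - 1*60137 = -1/447 - 1*60137 = -1/447 - 60137 = -26881240/447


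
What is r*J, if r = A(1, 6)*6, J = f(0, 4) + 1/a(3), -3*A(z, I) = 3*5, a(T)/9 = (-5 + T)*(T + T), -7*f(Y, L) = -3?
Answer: -1585/126 ≈ -12.579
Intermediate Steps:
f(Y, L) = 3/7 (f(Y, L) = -⅐*(-3) = 3/7)
a(T) = 18*T*(-5 + T) (a(T) = 9*((-5 + T)*(T + T)) = 9*((-5 + T)*(2*T)) = 9*(2*T*(-5 + T)) = 18*T*(-5 + T))
A(z, I) = -5
J = 317/756 (J = 3/7 + 1/(18*3*(-5 + 3)) = 3/7 + 1/(18*3*(-2)) = 3/7 + 1/(-108) = 3/7 - 1/108 = 317/756 ≈ 0.41931)
r = -30 (r = -5*6 = -30)
r*J = -30*317/756 = -1585/126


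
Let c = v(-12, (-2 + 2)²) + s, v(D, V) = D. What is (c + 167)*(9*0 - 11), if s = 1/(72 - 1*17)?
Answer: -8526/5 ≈ -1705.2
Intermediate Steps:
s = 1/55 (s = 1/(72 - 17) = 1/55 ≈ 0.018182)
c = -659/55 (c = -12 + 1/55 = -659/55 ≈ -11.982)
(c + 167)*(9*0 - 11) = (-659/55 + 167)*(9*0 - 11) = 8526*(0 - 11)/55 = (8526/55)*(-11) = -8526/5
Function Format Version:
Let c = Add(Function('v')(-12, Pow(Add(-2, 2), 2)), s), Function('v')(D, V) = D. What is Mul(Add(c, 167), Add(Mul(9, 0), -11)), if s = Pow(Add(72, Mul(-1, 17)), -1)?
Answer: Rational(-8526, 5) ≈ -1705.2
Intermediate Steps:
s = Rational(1, 55) (s = Pow(Add(72, -17), -1) = Pow(55, -1) = Rational(1, 55) ≈ 0.018182)
c = Rational(-659, 55) (c = Add(-12, Rational(1, 55)) = Rational(-659, 55) ≈ -11.982)
Mul(Add(c, 167), Add(Mul(9, 0), -11)) = Mul(Add(Rational(-659, 55), 167), Add(Mul(9, 0), -11)) = Mul(Rational(8526, 55), Add(0, -11)) = Mul(Rational(8526, 55), -11) = Rational(-8526, 5)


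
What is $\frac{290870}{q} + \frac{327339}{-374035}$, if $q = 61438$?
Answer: $\frac{2608367852}{675881245} \approx 3.8592$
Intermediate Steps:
$\frac{290870}{q} + \frac{327339}{-374035} = \frac{290870}{61438} + \frac{327339}{-374035} = 290870 \cdot \frac{1}{61438} + 327339 \left(- \frac{1}{374035}\right) = \frac{8555}{1807} - \frac{327339}{374035} = \frac{2608367852}{675881245}$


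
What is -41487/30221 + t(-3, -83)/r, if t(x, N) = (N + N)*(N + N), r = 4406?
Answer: 324989077/66576863 ≈ 4.8814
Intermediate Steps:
t(x, N) = 4*N**2 (t(x, N) = (2*N)*(2*N) = 4*N**2)
-41487/30221 + t(-3, -83)/r = -41487/30221 + (4*(-83)**2)/4406 = -41487*1/30221 + (4*6889)*(1/4406) = -41487/30221 + 27556*(1/4406) = -41487/30221 + 13778/2203 = 324989077/66576863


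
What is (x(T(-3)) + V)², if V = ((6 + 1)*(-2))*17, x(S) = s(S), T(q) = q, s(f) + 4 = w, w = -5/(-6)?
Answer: 2093809/36 ≈ 58161.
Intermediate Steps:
w = ⅚ (w = -5*(-⅙) = ⅚ ≈ 0.83333)
s(f) = -19/6 (s(f) = -4 + ⅚ = -19/6)
x(S) = -19/6
V = -238 (V = (7*(-2))*17 = -14*17 = -238)
(x(T(-3)) + V)² = (-19/6 - 238)² = (-1447/6)² = 2093809/36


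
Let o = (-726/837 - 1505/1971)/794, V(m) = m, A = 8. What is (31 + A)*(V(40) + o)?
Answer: 25226085391/16171398 ≈ 1559.9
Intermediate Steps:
o = -99653/48514194 (o = (-726*1/837 - 1505*1/1971)*(1/794) = (-242/279 - 1505/1971)*(1/794) = -99653/61101*1/794 = -99653/48514194 ≈ -0.0020541)
(31 + A)*(V(40) + o) = (31 + 8)*(40 - 99653/48514194) = 39*(1940468107/48514194) = 25226085391/16171398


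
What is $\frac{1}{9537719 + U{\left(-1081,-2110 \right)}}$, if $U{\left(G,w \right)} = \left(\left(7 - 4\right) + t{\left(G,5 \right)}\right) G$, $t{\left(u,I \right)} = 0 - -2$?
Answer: $\frac{1}{9532314} \approx 1.0491 \cdot 10^{-7}$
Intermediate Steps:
$t{\left(u,I \right)} = 2$ ($t{\left(u,I \right)} = 0 + 2 = 2$)
$U{\left(G,w \right)} = 5 G$ ($U{\left(G,w \right)} = \left(\left(7 - 4\right) + 2\right) G = \left(3 + 2\right) G = 5 G$)
$\frac{1}{9537719 + U{\left(-1081,-2110 \right)}} = \frac{1}{9537719 + 5 \left(-1081\right)} = \frac{1}{9537719 - 5405} = \frac{1}{9532314}$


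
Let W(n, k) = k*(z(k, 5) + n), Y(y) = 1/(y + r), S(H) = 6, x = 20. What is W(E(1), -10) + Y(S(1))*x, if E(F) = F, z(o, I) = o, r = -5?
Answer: 110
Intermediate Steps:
Y(y) = 1/(-5 + y) (Y(y) = 1/(y - 5) = 1/(-5 + y))
W(n, k) = k*(k + n)
W(E(1), -10) + Y(S(1))*x = -10*(-10 + 1) + 20/(-5 + 6) = -10*(-9) + 20/1 = 90 + 1*20 = 90 + 20 = 110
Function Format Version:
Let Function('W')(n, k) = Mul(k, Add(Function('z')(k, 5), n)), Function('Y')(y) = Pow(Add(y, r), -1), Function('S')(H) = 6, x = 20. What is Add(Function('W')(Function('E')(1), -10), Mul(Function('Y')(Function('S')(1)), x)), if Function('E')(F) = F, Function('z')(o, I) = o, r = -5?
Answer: 110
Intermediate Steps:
Function('Y')(y) = Pow(Add(-5, y), -1) (Function('Y')(y) = Pow(Add(y, -5), -1) = Pow(Add(-5, y), -1))
Function('W')(n, k) = Mul(k, Add(k, n))
Add(Function('W')(Function('E')(1), -10), Mul(Function('Y')(Function('S')(1)), x)) = Add(Mul(-10, Add(-10, 1)), Mul(Pow(Add(-5, 6), -1), 20)) = Add(Mul(-10, -9), Mul(Pow(1, -1), 20)) = Add(90, Mul(1, 20)) = Add(90, 20) = 110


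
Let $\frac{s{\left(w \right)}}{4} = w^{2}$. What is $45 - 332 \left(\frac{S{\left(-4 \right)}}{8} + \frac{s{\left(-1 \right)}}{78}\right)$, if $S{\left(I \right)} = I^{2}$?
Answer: $- \frac{24805}{39} \approx -636.03$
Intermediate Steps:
$s{\left(w \right)} = 4 w^{2}$
$45 - 332 \left(\frac{S{\left(-4 \right)}}{8} + \frac{s{\left(-1 \right)}}{78}\right) = 45 - 332 \left(\frac{\left(-4\right)^{2}}{8} + \frac{4 \left(-1\right)^{2}}{78}\right) = 45 - 332 \left(16 \cdot \frac{1}{8} + 4 \cdot 1 \cdot \frac{1}{78}\right) = 45 - 332 \left(2 + 4 \cdot \frac{1}{78}\right) = 45 - 332 \left(2 + \frac{2}{39}\right) = 45 - \frac{26560}{39} = - \frac{24805}{39}$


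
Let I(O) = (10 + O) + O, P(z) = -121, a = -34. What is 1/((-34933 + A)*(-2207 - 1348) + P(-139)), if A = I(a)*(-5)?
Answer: 1/123155744 ≈ 8.1198e-9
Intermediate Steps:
I(O) = 10 + 2*O
A = 290 (A = (10 + 2*(-34))*(-5) = (10 - 68)*(-5) = -58*(-5) = 290)
1/((-34933 + A)*(-2207 - 1348) + P(-139)) = 1/((-34933 + 290)*(-2207 - 1348) - 121) = 1/(-34643*(-3555) - 121) = 1/(123155865 - 121) = 1/123155744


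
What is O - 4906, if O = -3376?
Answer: -8282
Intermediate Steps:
O - 4906 = -3376 - 4906 = -8282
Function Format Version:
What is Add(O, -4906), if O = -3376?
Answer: -8282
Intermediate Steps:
Add(O, -4906) = Add(-3376, -4906) = -8282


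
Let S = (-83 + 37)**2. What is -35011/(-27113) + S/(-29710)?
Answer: 491402851/402763615 ≈ 1.2201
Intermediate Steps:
S = 2116 (S = (-46)**2 = 2116)
-35011/(-27113) + S/(-29710) = -35011/(-27113) + 2116/(-29710) = -35011*(-1/27113) + 2116*(-1/29710) = 35011/27113 - 1058/14855 = 491402851/402763615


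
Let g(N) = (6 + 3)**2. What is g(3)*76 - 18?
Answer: 6138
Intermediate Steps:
g(N) = 81 (g(N) = 9**2 = 81)
g(3)*76 - 18 = 81*76 - 18 = 6156 - 18 = 6138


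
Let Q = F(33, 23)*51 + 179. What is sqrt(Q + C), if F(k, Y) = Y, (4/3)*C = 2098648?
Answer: sqrt(1575338) ≈ 1255.1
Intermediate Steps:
C = 1573986 (C = (3/4)*2098648 = 1573986)
Q = 1352 (Q = 23*51 + 179 = 1173 + 179 = 1352)
sqrt(Q + C) = sqrt(1352 + 1573986) = sqrt(1575338)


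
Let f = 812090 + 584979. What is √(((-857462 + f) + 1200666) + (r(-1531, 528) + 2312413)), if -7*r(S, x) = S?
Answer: √198592331/7 ≈ 2013.2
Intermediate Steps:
f = 1397069
r(S, x) = -S/7
√(((-857462 + f) + 1200666) + (r(-1531, 528) + 2312413)) = √(((-857462 + 1397069) + 1200666) + (-⅐*(-1531) + 2312413)) = √((539607 + 1200666) + (1531/7 + 2312413)) = √(1740273 + 16188422/7) = √(28370333/7) = √198592331/7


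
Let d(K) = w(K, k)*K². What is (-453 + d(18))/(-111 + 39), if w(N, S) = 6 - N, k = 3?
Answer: 1447/24 ≈ 60.292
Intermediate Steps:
d(K) = K²*(6 - K) (d(K) = (6 - K)*K² = K²*(6 - K))
(-453 + d(18))/(-111 + 39) = (-453 + 18²*(6 - 1*18))/(-111 + 39) = (-453 + 324*(6 - 18))/(-72) = (-453 + 324*(-12))*(-1/72) = (-453 - 3888)*(-1/72) = -4341*(-1/72) = 1447/24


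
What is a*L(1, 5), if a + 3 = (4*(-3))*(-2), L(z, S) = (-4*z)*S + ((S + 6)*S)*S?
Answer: 5355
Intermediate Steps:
L(z, S) = S²*(6 + S) - 4*S*z (L(z, S) = -4*S*z + ((6 + S)*S)*S = -4*S*z + (S*(6 + S))*S = -4*S*z + S²*(6 + S) = S²*(6 + S) - 4*S*z)
a = 21 (a = -3 + (4*(-3))*(-2) = -3 - 12*(-2) = -3 + 24 = 21)
a*L(1, 5) = 21*(5*(5² - 4*1 + 6*5)) = 21*(5*(25 - 4 + 30)) = 21*(5*51) = 21*255 = 5355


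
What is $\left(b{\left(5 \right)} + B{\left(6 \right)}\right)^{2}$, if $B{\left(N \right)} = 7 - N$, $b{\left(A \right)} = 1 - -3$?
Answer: $25$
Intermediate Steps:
$b{\left(A \right)} = 4$ ($b{\left(A \right)} = 1 + 3 = 4$)
$\left(b{\left(5 \right)} + B{\left(6 \right)}\right)^{2} = \left(4 + \left(7 - 6\right)\right)^{2} = \left(4 + 1\right)^{2} = 5^{2} = 25$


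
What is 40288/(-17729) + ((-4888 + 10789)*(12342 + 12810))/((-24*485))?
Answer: -109660072472/8598565 ≈ -12753.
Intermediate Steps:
40288/(-17729) + ((-4888 + 10789)*(12342 + 12810))/((-24*485)) = 40288*(-1/17729) + (5901*25152)/(-11640) = -40288/17729 + 148421952*(-1/11640) = -40288/17729 - 6184248/485 = -109660072472/8598565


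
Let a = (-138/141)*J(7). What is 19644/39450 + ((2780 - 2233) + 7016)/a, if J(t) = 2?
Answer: -2336854867/604900 ≈ -3863.2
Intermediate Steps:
a = -92/47 (a = -138/141*2 = -138*1/141*2 = -46/47*2 = -92/47 ≈ -1.9574)
19644/39450 + ((2780 - 2233) + 7016)/a = 19644/39450 + ((2780 - 2233) + 7016)/(-92/47) = 19644*(1/39450) + (547 + 7016)*(-47/92) = 3274/6575 + 7563*(-47/92) = 3274/6575 - 355461/92 = -2336854867/604900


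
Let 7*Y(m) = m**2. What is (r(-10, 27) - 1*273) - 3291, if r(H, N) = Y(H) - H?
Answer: -24778/7 ≈ -3539.7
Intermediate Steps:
Y(m) = m**2/7
r(H, N) = -H + H**2/7 (r(H, N) = H**2/7 - H = -H + H**2/7)
(r(-10, 27) - 1*273) - 3291 = ((1/7)*(-10)*(-7 - 10) - 1*273) - 3291 = ((1/7)*(-10)*(-17) - 273) - 3291 = (170/7 - 273) - 3291 = -1741/7 - 3291 = -24778/7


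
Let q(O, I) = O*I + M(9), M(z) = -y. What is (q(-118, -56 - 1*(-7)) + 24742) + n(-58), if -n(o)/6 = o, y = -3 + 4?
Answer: 30871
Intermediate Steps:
y = 1
n(o) = -6*o
M(z) = -1 (M(z) = -1*1 = -1)
q(O, I) = -1 + I*O (q(O, I) = O*I - 1 = I*O - 1 = -1 + I*O)
(q(-118, -56 - 1*(-7)) + 24742) + n(-58) = ((-1 + (-56 - 1*(-7))*(-118)) + 24742) - 6*(-58) = ((-1 + (-56 + 7)*(-118)) + 24742) + 348 = ((-1 - 49*(-118)) + 24742) + 348 = ((-1 + 5782) + 24742) + 348 = (5781 + 24742) + 348 = 30523 + 348 = 30871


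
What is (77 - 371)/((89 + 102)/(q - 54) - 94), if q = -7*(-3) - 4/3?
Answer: 4326/1465 ≈ 2.9529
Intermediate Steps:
q = 59/3 (q = 21 - 4*⅓ = 21 - 4/3 = 59/3 ≈ 19.667)
(77 - 371)/((89 + 102)/(q - 54) - 94) = (77 - 371)/((89 + 102)/(59/3 - 54) - 94) = -294/(191/(-103/3) - 94) = -294/(191*(-3/103) - 94) = -294/(-573/103 - 94) = -294/(-10255/103) = -294*(-103/10255) = 4326/1465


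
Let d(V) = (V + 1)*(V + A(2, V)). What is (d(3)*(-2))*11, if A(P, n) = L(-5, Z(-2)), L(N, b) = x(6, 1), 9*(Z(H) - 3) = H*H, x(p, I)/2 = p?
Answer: -1320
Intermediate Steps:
x(p, I) = 2*p
Z(H) = 3 + H²/9 (Z(H) = 3 + (H*H)/9 = 3 + H²/9)
L(N, b) = 12 (L(N, b) = 2*6 = 12)
A(P, n) = 12
d(V) = (1 + V)*(12 + V) (d(V) = (V + 1)*(V + 12) = (1 + V)*(12 + V))
(d(3)*(-2))*11 = ((12 + 3² + 13*3)*(-2))*11 = ((12 + 9 + 39)*(-2))*11 = (60*(-2))*11 = -120*11 = -1320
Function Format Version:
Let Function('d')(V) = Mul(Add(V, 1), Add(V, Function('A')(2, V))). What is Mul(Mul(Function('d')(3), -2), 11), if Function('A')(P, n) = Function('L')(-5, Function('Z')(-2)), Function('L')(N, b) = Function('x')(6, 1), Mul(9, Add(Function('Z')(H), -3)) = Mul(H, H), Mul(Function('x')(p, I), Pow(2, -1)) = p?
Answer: -1320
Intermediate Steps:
Function('x')(p, I) = Mul(2, p)
Function('Z')(H) = Add(3, Mul(Rational(1, 9), Pow(H, 2))) (Function('Z')(H) = Add(3, Mul(Rational(1, 9), Mul(H, H))) = Add(3, Mul(Rational(1, 9), Pow(H, 2))))
Function('L')(N, b) = 12 (Function('L')(N, b) = Mul(2, 6) = 12)
Function('A')(P, n) = 12
Function('d')(V) = Mul(Add(1, V), Add(12, V)) (Function('d')(V) = Mul(Add(V, 1), Add(V, 12)) = Mul(Add(1, V), Add(12, V)))
Mul(Mul(Function('d')(3), -2), 11) = Mul(Mul(Add(12, Pow(3, 2), Mul(13, 3)), -2), 11) = Mul(Mul(Add(12, 9, 39), -2), 11) = Mul(Mul(60, -2), 11) = Mul(-120, 11) = -1320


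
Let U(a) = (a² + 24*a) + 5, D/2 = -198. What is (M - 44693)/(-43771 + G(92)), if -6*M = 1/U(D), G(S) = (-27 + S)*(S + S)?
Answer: 39504232087/28117806522 ≈ 1.4050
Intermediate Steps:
D = -396 (D = 2*(-198) = -396)
G(S) = 2*S*(-27 + S) (G(S) = (-27 + S)*(2*S) = 2*S*(-27 + S))
U(a) = 5 + a² + 24*a
M = -1/883902 (M = -1/(6*(5 + (-396)² + 24*(-396))) = -1/(6*(5 + 156816 - 9504)) = -⅙/147317 = -⅙*1/147317 = -1/883902 ≈ -1.1313e-6)
(M - 44693)/(-43771 + G(92)) = (-1/883902 - 44693)/(-43771 + 2*92*(-27 + 92)) = -39504232087/(883902*(-43771 + 2*92*65)) = -39504232087/(883902*(-43771 + 11960)) = -39504232087/883902/(-31811) = -39504232087/883902*(-1/31811) = 39504232087/28117806522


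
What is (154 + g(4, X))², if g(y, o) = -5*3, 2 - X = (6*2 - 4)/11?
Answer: 19321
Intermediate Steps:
X = 14/11 (X = 2 - (6*2 - 4)/11 = 2 - (12 - 4)/11 = 2 - 8/11 = 14/11 ≈ 1.2727)
g(y, o) = -15
(154 + g(4, X))² = (154 - 15)² = 139² = 19321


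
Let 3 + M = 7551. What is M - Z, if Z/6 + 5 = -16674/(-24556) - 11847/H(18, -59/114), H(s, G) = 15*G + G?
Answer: -209068461/206972 ≈ -1010.1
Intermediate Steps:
H(s, G) = 16*G
M = 7548 (M = -3 + 7551 = 7548)
Z = 1771293117/206972 (Z = -30 + 6*(-16674/(-24556) - 11847/(16*(-59/114))) = -30 + 6*(-16674*(-1/24556) - 11847/(16*(-59*1/114))) = -30 + 6*(1191/1754 - 11847/(16*(-59/114))) = -30 + 6*(1191/1754 - 11847/(-472/57)) = -30 + 6*(1191/1754 - 11847*(-57/472)) = -30 + 6*(1191/1754 + 675279/472) = -30 + 6*(592500759/413944) = -30 + 1777502277/206972 = 1771293117/206972 ≈ 8558.1)
M - Z = 7548 - 1*1771293117/206972 = 7548 - 1771293117/206972 = -209068461/206972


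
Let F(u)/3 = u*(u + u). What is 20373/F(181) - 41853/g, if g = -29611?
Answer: 2943380567/1940171942 ≈ 1.5171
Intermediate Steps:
F(u) = 6*u² (F(u) = 3*(u*(u + u)) = 3*(u*(2*u)) = 3*(2*u²) = 6*u²)
20373/F(181) - 41853/g = 20373/((6*181²)) - 41853/(-29611) = 20373/((6*32761)) - 41853*(-1/29611) = 20373/196566 + 41853/29611 = 20373*(1/196566) + 41853/29611 = 6791/65522 + 41853/29611 = 2943380567/1940171942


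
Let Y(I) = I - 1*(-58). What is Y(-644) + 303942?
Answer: 303356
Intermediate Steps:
Y(I) = 58 + I (Y(I) = I + 58 = 58 + I)
Y(-644) + 303942 = (58 - 644) + 303942 = -586 + 303942 = 303356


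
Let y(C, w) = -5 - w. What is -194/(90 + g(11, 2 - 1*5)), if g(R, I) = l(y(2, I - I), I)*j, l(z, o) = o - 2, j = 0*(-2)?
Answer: -97/45 ≈ -2.1556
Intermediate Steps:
j = 0
l(z, o) = -2 + o
g(R, I) = 0 (g(R, I) = (-2 + I)*0 = 0)
-194/(90 + g(11, 2 - 1*5)) = -194/(90 + 0) = -194/90 = (1/90)*(-194) = -97/45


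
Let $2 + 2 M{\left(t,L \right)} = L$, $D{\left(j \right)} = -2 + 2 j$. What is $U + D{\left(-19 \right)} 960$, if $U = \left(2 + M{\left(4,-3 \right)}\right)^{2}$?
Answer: $- \frac{153599}{4} \approx -38400.0$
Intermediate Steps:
$M{\left(t,L \right)} = -1 + \frac{L}{2}$
$U = \frac{1}{4}$ ($U = \left(2 + \left(-1 + \frac{1}{2} \left(-3\right)\right)\right)^{2} = \left(2 - \frac{5}{2}\right)^{2} = \left(- \frac{1}{2}\right)^{2} = \frac{1}{4} \approx 0.25$)
$U + D{\left(-19 \right)} 960 = \frac{1}{4} + \left(-2 + 2 \left(-19\right)\right) 960 = \frac{1}{4} + \left(-2 - 38\right) 960 = \frac{1}{4} - 38400 = - \frac{153599}{4}$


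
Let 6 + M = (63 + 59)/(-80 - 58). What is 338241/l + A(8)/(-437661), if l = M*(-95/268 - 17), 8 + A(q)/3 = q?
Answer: 6254752572/2209225 ≈ 2831.2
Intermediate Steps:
A(q) = -24 + 3*q
M = -475/69 (M = -6 + (63 + 59)/(-80 - 58) = -6 + 122/(-138) = -6 + 122*(-1/138) = -6 - 61/69 = -475/69 ≈ -6.8841)
l = 2209225/18492 (l = -475*(-95/268 - 17)/69 = -475/69*(-4651/268) = 2209225/18492 ≈ 119.47)
338241/l + A(8)/(-437661) = 338241/(2209225/18492) + (-24 + 3*8)/(-437661) = 338241*(18492/2209225) + (-24 + 24)*(-1/437661) = 6254752572/2209225 + 0*(-1/437661) = 6254752572/2209225 + 0 = 6254752572/2209225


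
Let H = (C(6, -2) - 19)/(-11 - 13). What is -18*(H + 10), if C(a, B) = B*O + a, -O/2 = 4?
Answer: -711/4 ≈ -177.75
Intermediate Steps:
O = -8 (O = -2*4 = -8)
C(a, B) = a - 8*B (C(a, B) = B*(-8) + a = -8*B + a = a - 8*B)
H = -1/8 (H = ((6 - 8*(-2)) - 19)/(-11 - 13) = ((6 + 16) - 19)/(-24) = (22 - 19)*(-1/24) = 3*(-1/24) = -1/8 ≈ -0.12500)
-18*(H + 10) = -18*(-1/8 + 10) = -18*79/8 = -711/4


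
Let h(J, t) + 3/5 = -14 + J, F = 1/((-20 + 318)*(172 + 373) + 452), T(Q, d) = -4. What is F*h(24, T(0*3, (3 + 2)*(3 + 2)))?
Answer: 47/814310 ≈ 5.7718e-5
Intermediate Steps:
F = 1/162862 (F = 1/(298*545 + 452) = 1/(162410 + 452) = 1/162862 ≈ 6.1402e-6)
h(J, t) = -73/5 + J (h(J, t) = -3/5 + (-14 + J) = -73/5 + J)
F*h(24, T(0*3, (3 + 2)*(3 + 2))) = (-73/5 + 24)/162862 = (1/162862)*(47/5) = 47/814310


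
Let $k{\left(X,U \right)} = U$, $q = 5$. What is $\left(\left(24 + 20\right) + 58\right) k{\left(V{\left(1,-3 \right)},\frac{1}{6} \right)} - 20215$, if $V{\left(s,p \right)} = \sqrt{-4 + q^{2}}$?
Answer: $-20198$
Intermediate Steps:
$V{\left(s,p \right)} = \sqrt{21}$ ($V{\left(s,p \right)} = \sqrt{-4 + 5^{2}} = \sqrt{-4 + 25} = \sqrt{21}$)
$\left(\left(24 + 20\right) + 58\right) k{\left(V{\left(1,-3 \right)},\frac{1}{6} \right)} - 20215 = \frac{\left(24 + 20\right) + 58}{6} - 20215 = \left(44 + 58\right) \frac{1}{6} - 20215 = 102 \cdot \frac{1}{6} - 20215 = 17 - 20215 = -20198$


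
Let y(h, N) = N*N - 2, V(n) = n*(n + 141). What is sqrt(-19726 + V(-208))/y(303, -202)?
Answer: I*sqrt(5790)/40802 ≈ 0.0018649*I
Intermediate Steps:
V(n) = n*(141 + n)
y(h, N) = -2 + N**2 (y(h, N) = N**2 - 2 = -2 + N**2)
sqrt(-19726 + V(-208))/y(303, -202) = sqrt(-19726 - 208*(141 - 208))/(-2 + (-202)**2) = sqrt(-19726 - 208*(-67))/(-2 + 40804) = sqrt(-19726 + 13936)/40802 = sqrt(-5790)*(1/40802) = (I*sqrt(5790))*(1/40802) = I*sqrt(5790)/40802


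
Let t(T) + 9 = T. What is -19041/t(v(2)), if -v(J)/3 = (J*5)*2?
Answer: 6347/23 ≈ 275.96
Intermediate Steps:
v(J) = -30*J (v(J) = -3*J*5*2 = -3*5*J*2 = -30*J)
t(T) = -9 + T
-19041/t(v(2)) = -19041/(-9 - 30*2) = -19041/(-9 - 60) = -19041/(-69) = -19041*(-1/69) = 6347/23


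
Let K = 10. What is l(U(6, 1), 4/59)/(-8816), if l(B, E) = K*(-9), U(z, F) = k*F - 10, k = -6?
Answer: 45/4408 ≈ 0.010209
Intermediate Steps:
U(z, F) = -10 - 6*F (U(z, F) = -6*F - 10 = -10 - 6*F)
l(B, E) = -90 (l(B, E) = 10*(-9) = -90)
l(U(6, 1), 4/59)/(-8816) = -90/(-8816) = -90*(-1/8816) = 45/4408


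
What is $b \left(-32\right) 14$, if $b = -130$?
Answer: $58240$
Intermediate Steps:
$b \left(-32\right) 14 = \left(-130\right) \left(-32\right) 14 = 4160 \cdot 14 = 58240$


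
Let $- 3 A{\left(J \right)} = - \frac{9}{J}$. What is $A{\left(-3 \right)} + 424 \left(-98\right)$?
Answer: $-41553$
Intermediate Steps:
$A{\left(J \right)} = \frac{3}{J}$ ($A{\left(J \right)} = - \frac{\left(-9\right) \frac{1}{J}}{3} = \frac{3}{J}$)
$A{\left(-3 \right)} + 424 \left(-98\right) = \frac{3}{-3} + 424 \left(-98\right) = 3 \left(- \frac{1}{3}\right) - 41552 = -1 - 41552 = -41553$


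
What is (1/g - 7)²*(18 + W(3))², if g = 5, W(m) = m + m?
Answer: 665856/25 ≈ 26634.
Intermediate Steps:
W(m) = 2*m
(1/g - 7)²*(18 + W(3))² = (1/5 - 7)²*(18 + 2*3)² = (⅕ - 7)²*(18 + 6)² = (-34/5)²*24² = (1156/25)*576 = 665856/25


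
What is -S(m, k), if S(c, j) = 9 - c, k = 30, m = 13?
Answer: 4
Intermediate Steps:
-S(m, k) = -(9 - 1*13) = -(9 - 13) = -1*(-4) = 4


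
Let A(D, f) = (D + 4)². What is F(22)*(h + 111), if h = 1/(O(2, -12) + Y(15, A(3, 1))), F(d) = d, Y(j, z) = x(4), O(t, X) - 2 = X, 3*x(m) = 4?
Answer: 31713/13 ≈ 2439.5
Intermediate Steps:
x(m) = 4/3 (x(m) = (⅓)*4 = 4/3)
A(D, f) = (4 + D)²
O(t, X) = 2 + X
Y(j, z) = 4/3
h = -3/26 (h = 1/((2 - 12) + 4/3) = 1/(-10 + 4/3) = 1/(-26/3) = -3/26 ≈ -0.11538)
F(22)*(h + 111) = 22*(-3/26 + 111) = 22*(2883/26) = 31713/13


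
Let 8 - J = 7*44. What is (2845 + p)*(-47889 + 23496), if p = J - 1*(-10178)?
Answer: -310352139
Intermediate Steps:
J = -300 (J = 8 - 7*44 = 8 - 1*308 = 8 - 308 = -300)
p = 9878 (p = -300 - 1*(-10178) = -300 + 10178 = 9878)
(2845 + p)*(-47889 + 23496) = (2845 + 9878)*(-47889 + 23496) = 12723*(-24393) = -310352139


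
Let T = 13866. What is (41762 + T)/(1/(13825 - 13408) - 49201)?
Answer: -5799219/5129204 ≈ -1.1306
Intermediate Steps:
(41762 + T)/(1/(13825 - 13408) - 49201) = (41762 + 13866)/(1/(13825 - 13408) - 49201) = 55628/(1/417 - 49201) = 55628/(-20516816/417) = 55628*(-417/20516816) = -5799219/5129204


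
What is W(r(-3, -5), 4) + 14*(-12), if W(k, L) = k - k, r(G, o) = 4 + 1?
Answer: -168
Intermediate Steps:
r(G, o) = 5
W(k, L) = 0
W(r(-3, -5), 4) + 14*(-12) = 0 + 14*(-12) = 0 - 168 = -168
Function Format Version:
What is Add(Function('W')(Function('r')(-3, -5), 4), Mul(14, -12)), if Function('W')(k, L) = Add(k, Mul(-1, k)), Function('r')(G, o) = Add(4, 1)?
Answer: -168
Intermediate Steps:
Function('r')(G, o) = 5
Function('W')(k, L) = 0
Add(Function('W')(Function('r')(-3, -5), 4), Mul(14, -12)) = Add(0, Mul(14, -12)) = Add(0, -168) = -168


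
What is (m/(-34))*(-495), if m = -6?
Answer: -1485/17 ≈ -87.353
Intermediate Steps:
(m/(-34))*(-495) = -6/(-34)*(-495) = -6*(-1/34)*(-495) = (3/17)*(-495) = -1485/17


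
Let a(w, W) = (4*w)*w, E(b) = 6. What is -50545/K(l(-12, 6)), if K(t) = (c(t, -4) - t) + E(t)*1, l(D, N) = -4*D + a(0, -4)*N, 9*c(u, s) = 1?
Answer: 454905/377 ≈ 1206.6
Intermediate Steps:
c(u, s) = ⅑ (c(u, s) = (⅑)*1 = ⅑)
a(w, W) = 4*w²
l(D, N) = -4*D (l(D, N) = -4*D + (4*0²)*N = -4*D + (4*0)*N = -4*D + 0*N = -4*D + 0 = -4*D)
K(t) = 55/9 - t (K(t) = (⅑ - t) + 6*1 = (⅑ - t) + 6 = 55/9 - t)
-50545/K(l(-12, 6)) = -50545/(55/9 - (-4)*(-12)) = -50545/(55/9 - 1*48) = -50545/(55/9 - 48) = -50545/(-377/9) = -50545*(-9/377) = 454905/377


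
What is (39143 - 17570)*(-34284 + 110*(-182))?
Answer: -1171500192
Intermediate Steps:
(39143 - 17570)*(-34284 + 110*(-182)) = 21573*(-34284 - 20020) = 21573*(-54304) = -1171500192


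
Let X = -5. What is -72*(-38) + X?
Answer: 2731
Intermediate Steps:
-72*(-38) + X = -72*(-38) - 5 = 2736 - 5 = 2731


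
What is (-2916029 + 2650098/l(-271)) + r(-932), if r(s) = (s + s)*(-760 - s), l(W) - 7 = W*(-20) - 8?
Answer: -17536685805/5419 ≈ -3.2361e+6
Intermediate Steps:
l(W) = -1 - 20*W (l(W) = 7 + (W*(-20) - 8) = 7 + (-20*W - 8) = 7 + (-8 - 20*W) = -1 - 20*W)
r(s) = 2*s*(-760 - s) (r(s) = (2*s)*(-760 - s) = 2*s*(-760 - s))
(-2916029 + 2650098/l(-271)) + r(-932) = (-2916029 + 2650098/(-1 - 20*(-271))) - 2*(-932)*(760 - 932) = (-2916029 + 2650098/(-1 + 5420)) - 2*(-932)*(-172) = (-2916029 + 2650098/5419) - 320608 = -15799311053/5419 - 320608 = -17536685805/5419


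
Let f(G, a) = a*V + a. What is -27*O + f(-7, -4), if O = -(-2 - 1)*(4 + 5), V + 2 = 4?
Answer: -741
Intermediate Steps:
V = 2 (V = -2 + 4 = 2)
f(G, a) = 3*a (f(G, a) = a*2 + a = 2*a + a = 3*a)
O = 27 (O = -(-3)*9 = -1*(-27) = 27)
-27*O + f(-7, -4) = -27*27 + 3*(-4) = -729 - 12 = -741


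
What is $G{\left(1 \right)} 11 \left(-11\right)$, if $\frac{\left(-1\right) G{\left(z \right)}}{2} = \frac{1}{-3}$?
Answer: $- \frac{242}{3} \approx -80.667$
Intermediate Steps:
$G{\left(z \right)} = \frac{2}{3}$ ($G{\left(z \right)} = - \frac{2}{-3} = \left(-2\right) \left(- \frac{1}{3}\right) = \frac{2}{3}$)
$G{\left(1 \right)} 11 \left(-11\right) = \frac{2}{3} \cdot 11 \left(-11\right) = \frac{22}{3} \left(-11\right) = - \frac{242}{3}$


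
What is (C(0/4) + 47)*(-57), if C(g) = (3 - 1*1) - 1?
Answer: -2736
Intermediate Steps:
C(g) = 1 (C(g) = (3 - 1) - 1 = 2 - 1 = 1)
(C(0/4) + 47)*(-57) = (1 + 47)*(-57) = 48*(-57) = -2736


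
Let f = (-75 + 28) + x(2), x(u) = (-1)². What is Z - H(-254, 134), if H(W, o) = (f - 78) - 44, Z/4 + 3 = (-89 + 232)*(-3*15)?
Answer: -25584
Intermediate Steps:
x(u) = 1
f = -46 (f = (-75 + 28) + 1 = -47 + 1 = -46)
Z = -25752 (Z = -12 + 4*((-89 + 232)*(-3*15)) = -12 + 4*(143*(-45)) = -12 + 4*(-6435) = -12 - 25740 = -25752)
H(W, o) = -168 (H(W, o) = (-46 - 78) - 44 = -124 - 44 = -168)
Z - H(-254, 134) = -25752 - 1*(-168) = -25752 + 168 = -25584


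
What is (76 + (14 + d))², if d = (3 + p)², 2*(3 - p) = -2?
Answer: 19321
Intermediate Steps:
p = 4 (p = 3 - ½*(-2) = 3 + 1 = 4)
d = 49 (d = (3 + 4)² = 7² = 49)
(76 + (14 + d))² = (76 + (14 + 49))² = (76 + 63)² = 139² = 19321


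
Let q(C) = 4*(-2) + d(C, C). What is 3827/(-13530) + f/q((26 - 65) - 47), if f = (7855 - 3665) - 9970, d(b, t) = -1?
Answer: 26056319/40590 ≈ 641.94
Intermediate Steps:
f = -5780 (f = 4190 - 9970 = -5780)
q(C) = -9 (q(C) = 4*(-2) - 1 = -8 - 1 = -9)
3827/(-13530) + f/q((26 - 65) - 47) = 3827/(-13530) - 5780/(-9) = 3827*(-1/13530) - 5780*(-⅑) = -3827/13530 + 5780/9 = 26056319/40590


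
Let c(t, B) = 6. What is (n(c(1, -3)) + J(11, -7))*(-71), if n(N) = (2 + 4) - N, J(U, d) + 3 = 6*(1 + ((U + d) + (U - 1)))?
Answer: -6177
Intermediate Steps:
J(U, d) = -3 + 6*d + 12*U (J(U, d) = -3 + 6*(1 + ((U + d) + (U - 1))) = -3 + 6*(1 + ((U + d) + (-1 + U))) = -3 + 6*(1 + (-1 + d + 2*U)) = -3 + 6*(d + 2*U) = -3 + (6*d + 12*U) = -3 + 6*d + 12*U)
n(N) = 6 - N
(n(c(1, -3)) + J(11, -7))*(-71) = ((6 - 1*6) + (-3 + 6*(-7) + 12*11))*(-71) = ((6 - 6) + (-3 - 42 + 132))*(-71) = (0 + 87)*(-71) = 87*(-71) = -6177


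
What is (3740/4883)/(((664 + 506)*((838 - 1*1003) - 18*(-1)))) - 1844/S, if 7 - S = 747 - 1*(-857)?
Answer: 154863532870/134120399049 ≈ 1.1547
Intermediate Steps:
S = -1597 (S = 7 - (747 - 1*(-857)) = 7 - (747 + 857) = 7 - 1*1604 = 7 - 1604 = -1597)
(3740/4883)/(((664 + 506)*((838 - 1*1003) - 18*(-1)))) - 1844/S = (3740/4883)/(((664 + 506)*((838 - 1*1003) - 18*(-1)))) - 1844/(-1597) = (3740*(1/4883))/((1170*((838 - 1003) + 18))) - 1844*(-1/1597) = 3740/(4883*((1170*(-165 + 18)))) + 1844/1597 = 3740/(4883*((1170*(-147)))) + 1844/1597 = (3740/4883)/(-171990) + 1844/1597 = (3740/4883)*(-1/171990) + 1844/1597 = -374/83982717 + 1844/1597 = 154863532870/134120399049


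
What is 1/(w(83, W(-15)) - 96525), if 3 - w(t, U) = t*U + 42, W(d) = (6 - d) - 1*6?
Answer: -1/97809 ≈ -1.0224e-5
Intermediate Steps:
W(d) = -d (W(d) = (6 - d) - 6 = -d)
w(t, U) = -39 - U*t (w(t, U) = 3 - (t*U + 42) = 3 - (U*t + 42) = 3 - (42 + U*t) = 3 + (-42 - U*t) = -39 - U*t)
1/(w(83, W(-15)) - 96525) = 1/((-39 - 1*(-1*(-15))*83) - 96525) = 1/((-39 - 1*15*83) - 96525) = 1/((-39 - 1245) - 96525) = 1/(-1284 - 96525) = 1/(-97809) = -1/97809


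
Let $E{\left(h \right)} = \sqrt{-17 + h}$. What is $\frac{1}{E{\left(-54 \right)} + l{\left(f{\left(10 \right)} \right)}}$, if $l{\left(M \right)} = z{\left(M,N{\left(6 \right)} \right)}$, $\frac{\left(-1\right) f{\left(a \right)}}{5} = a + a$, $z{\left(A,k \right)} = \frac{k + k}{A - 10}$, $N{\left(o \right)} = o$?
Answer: $- \frac{330}{214811} - \frac{3025 i \sqrt{71}}{214811} \approx -0.0015362 - 0.11866 i$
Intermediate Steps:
$z{\left(A,k \right)} = \frac{2 k}{-10 + A}$
$f{\left(a \right)} = - 10 a$ ($f{\left(a \right)} = - 5 \left(a + a\right) = - 5 \cdot 2 a = - 10 a$)
$l{\left(M \right)} = \frac{12}{-10 + M}$ ($l{\left(M \right)} = 2 \cdot 6 \frac{1}{-10 + M} = \frac{12}{-10 + M}$)
$\frac{1}{E{\left(-54 \right)} + l{\left(f{\left(10 \right)} \right)}} = \frac{1}{\sqrt{-17 - 54} + \frac{12}{-10 - 100}} = \frac{1}{\sqrt{-71} + \frac{12}{-10 - 100}} = \frac{1}{i \sqrt{71} + \frac{12}{-110}} = \frac{1}{i \sqrt{71} + 12 \left(- \frac{1}{110}\right)} = \frac{1}{i \sqrt{71} - \frac{6}{55}} = \frac{1}{- \frac{6}{55} + i \sqrt{71}}$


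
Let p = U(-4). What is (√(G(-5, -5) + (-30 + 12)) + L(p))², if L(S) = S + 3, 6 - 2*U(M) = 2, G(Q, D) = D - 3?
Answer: (5 + I*√26)² ≈ -1.0 + 50.99*I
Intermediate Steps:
G(Q, D) = -3 + D
U(M) = 2 (U(M) = 3 - ½*2 = 3 - 1 = 2)
p = 2
L(S) = 3 + S
(√(G(-5, -5) + (-30 + 12)) + L(p))² = (√((-3 - 5) + (-30 + 12)) + (3 + 2))² = (√(-8 - 18) + 5)² = (√(-26) + 5)² = (I*√26 + 5)² = (5 + I*√26)²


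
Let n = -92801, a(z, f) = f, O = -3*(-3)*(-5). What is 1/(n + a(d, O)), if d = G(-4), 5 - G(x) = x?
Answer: -1/92846 ≈ -1.0771e-5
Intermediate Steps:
O = -45 (O = 9*(-5) = -45)
G(x) = 5 - x
d = 9 (d = 5 - 1*(-4) = 5 + 4 = 9)
1/(n + a(d, O)) = 1/(-92801 - 45) = 1/(-92846) = -1/92846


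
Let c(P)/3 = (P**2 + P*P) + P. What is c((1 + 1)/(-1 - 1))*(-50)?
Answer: -150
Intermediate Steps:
c(P) = 3*P + 6*P**2 (c(P) = 3*((P**2 + P*P) + P) = 3*((P**2 + P**2) + P) = 3*(2*P**2 + P) = 3*(P + 2*P**2) = 3*P + 6*P**2)
c((1 + 1)/(-1 - 1))*(-50) = (3*((1 + 1)/(-1 - 1))*(1 + 2*((1 + 1)/(-1 - 1))))*(-50) = (3*(2/(-2))*(1 + 2*(2/(-2))))*(-50) = (3*(2*(-1/2))*(1 + 2*(2*(-1/2))))*(-50) = (3*(-1)*(1 + 2*(-1)))*(-50) = (3*(-1)*(1 - 2))*(-50) = (3*(-1)*(-1))*(-50) = 3*(-50) = -150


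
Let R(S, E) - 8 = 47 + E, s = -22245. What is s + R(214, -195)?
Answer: -22385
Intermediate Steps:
R(S, E) = 55 + E (R(S, E) = 8 + (47 + E) = 55 + E)
s + R(214, -195) = -22245 + (55 - 195) = -22245 - 140 = -22385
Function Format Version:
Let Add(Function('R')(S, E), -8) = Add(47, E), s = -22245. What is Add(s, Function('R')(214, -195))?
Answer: -22385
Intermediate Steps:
Function('R')(S, E) = Add(55, E) (Function('R')(S, E) = Add(8, Add(47, E)) = Add(55, E))
Add(s, Function('R')(214, -195)) = Add(-22245, Add(55, -195)) = Add(-22245, -140) = -22385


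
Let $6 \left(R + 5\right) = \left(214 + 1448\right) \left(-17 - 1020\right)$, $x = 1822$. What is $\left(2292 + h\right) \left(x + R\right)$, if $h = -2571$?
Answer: $79635528$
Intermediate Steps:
$R = -287254$ ($R = -5 + \frac{\left(214 + 1448\right) \left(-17 - 1020\right)}{6} = -5 + \frac{1662 \left(-1037\right)}{6} = -5 + \frac{1}{6} \left(-1723494\right) = -5 - 287249 = -287254$)
$\left(2292 + h\right) \left(x + R\right) = \left(2292 - 2571\right) \left(1822 - 287254\right) = \left(-279\right) \left(-285432\right) = 79635528$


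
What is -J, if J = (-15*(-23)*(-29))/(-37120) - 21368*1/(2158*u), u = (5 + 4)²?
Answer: -3295427/22374144 ≈ -0.14729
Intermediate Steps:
u = 81 (u = 9² = 81)
J = 3295427/22374144 (J = (-15*(-23)*(-29))/(-37120) - 21368/(2158*81) = (345*(-29))*(-1/37120) - 21368/174798 = -10005*(-1/37120) - 21368*1/174798 = 69/256 - 10684/87399 = 3295427/22374144 ≈ 0.14729)
-J = -1*3295427/22374144 = -3295427/22374144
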